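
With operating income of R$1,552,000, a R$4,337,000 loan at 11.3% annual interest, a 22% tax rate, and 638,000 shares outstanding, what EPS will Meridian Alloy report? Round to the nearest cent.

Pre-tax income = R$1,552,000 − R$490,081.00 = R$1,061,919.00.
After tax at 22%: net income = R$1,061,919.00 × 0.78 = R$828,296.82.
EPS = R$828,296.82 ÷ 638,000 = R$1.30.

R$1.30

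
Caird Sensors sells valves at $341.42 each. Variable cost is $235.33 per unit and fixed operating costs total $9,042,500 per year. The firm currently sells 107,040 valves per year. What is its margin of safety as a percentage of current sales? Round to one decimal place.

20.4%

Contribution margin per unit = $341.42 − $235.33 = $106.09. Break-even units = $9,042,500 ÷ $106.09 = 85,234.24; break-even revenue = 85,234.24 × $341.42 = $29,100,672.54.
Actual sales revenue = 107,040 × $341.42 = $36,545,596.80.
Margin of safety = ($36,545,596.80 − $29,100,672.54) ÷ $36,545,596.80 = 20.4%.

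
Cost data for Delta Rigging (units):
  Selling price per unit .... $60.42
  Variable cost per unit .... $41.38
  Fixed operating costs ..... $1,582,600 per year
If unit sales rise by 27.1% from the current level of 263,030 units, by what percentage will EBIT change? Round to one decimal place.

At 263,030 units, contribution = 263,030 × $19.04 = $5,008,091.20.
Operating income = contribution − fixed costs = $5,008,091.20 − $1,582,600 = $3,425,491.20.
Degree of operating leverage = $5,008,091.20 / $3,425,491.20 = 1.4620.
Operating income changes by 1.4620 × +27.1% = +39.6%.

+39.6%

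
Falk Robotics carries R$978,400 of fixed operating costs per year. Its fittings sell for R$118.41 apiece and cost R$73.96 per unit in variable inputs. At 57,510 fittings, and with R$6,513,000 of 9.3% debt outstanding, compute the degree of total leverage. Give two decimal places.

2.63

Contribution at this volume is 57,510 × R$44.45 = R$2,556,319.50.
EBIT = R$2,556,319.50 − R$978,400 = R$1,577,919.50. Interest = R$605,709.00, so EBIT − I = R$972,210.50.
Degree of total leverage = total CM / (EBIT − interest) = R$2,556,319.50 / R$972,210.50 = 2.6294.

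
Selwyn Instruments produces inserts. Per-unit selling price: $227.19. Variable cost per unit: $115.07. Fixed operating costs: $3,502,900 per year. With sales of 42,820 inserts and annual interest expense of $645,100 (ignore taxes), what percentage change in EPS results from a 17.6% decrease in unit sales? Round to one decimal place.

Total contribution margin = 42,820 × $112.12 = $4,800,978.40.
Subtracting fixed costs: EBIT = $4,800,978.40 − $3,502,900 = $1,298,078.40.
Interest = $645,100.00, so EBIT − I = $652,978.40.
Degree of combined leverage = contribution ÷ (EBIT − I) = $4,800,978.40 ÷ $652,978.40 = 7.3524.
EPS therefore changes by 7.3524 × (-17.6%) = -129.4%.

-129.4%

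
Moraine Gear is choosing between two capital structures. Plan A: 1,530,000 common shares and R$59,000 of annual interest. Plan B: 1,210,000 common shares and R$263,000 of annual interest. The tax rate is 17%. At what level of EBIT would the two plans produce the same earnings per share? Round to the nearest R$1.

Set EPS_A = EPS_B: (EBIT − R$59,000)(1 − 0.17) ÷ 1,530,000 = (EBIT − R$263,000)(1 − 0.17) ÷ 1,210,000.
Cancelling (1 − t) and cross-multiplying: 1,210,000·(EBIT − 59,000) = 1,530,000·(EBIT − 263,000).
Solving, EBIT = (263,000·1,530,000 − 59,000·1,210,000) / (1,530,000 − 1,210,000) = 331,000,000,000 / 320,000 = 1,034,375.00.

R$1,034,375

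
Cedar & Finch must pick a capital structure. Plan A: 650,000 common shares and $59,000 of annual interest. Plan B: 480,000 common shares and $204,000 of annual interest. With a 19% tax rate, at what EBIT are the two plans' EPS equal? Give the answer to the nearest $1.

At indifference, (EBIT − 59,000)(1 − t)/650,000 = (EBIT − 204,000)(1 − t)/480,000.
The (1 − t) factor cancels: (EBIT − 59,000) × 480,000 = (EBIT − 204,000) × 650,000.
Solving, EBIT = (204,000·650,000 − 59,000·480,000) / (650,000 − 480,000) = 104,280,000,000 / 170,000 = 613,411.76.

$613,412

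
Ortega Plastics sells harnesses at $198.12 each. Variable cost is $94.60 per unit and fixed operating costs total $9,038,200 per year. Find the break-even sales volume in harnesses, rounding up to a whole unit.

87,309 harnesses

Unit CM = price − variable cost = $198.12 − $94.60 = $103.52.
Break-even volume = fixed costs ÷ CM per unit = $9,038,200 ÷ $103.52 = 87,308.73, so 87,309 harnesses.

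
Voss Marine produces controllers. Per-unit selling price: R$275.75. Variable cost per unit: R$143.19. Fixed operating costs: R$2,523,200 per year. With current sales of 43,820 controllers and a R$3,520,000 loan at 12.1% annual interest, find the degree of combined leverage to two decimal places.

Total contribution margin = 43,820 × R$132.56 = R$5,808,779.20.
Subtracting fixed costs: EBIT = R$5,808,779.20 − R$2,523,200 = R$3,285,579.20. Interest = R$425,920.00.
DOL = R$5,808,779.20 ÷ R$3,285,579.20 = 1.7680; DFL = R$3,285,579.20 ÷ R$2,859,659.20 = 1.1489.
Combined leverage = 1.7680 × 1.1489 = 2.0313.

2.03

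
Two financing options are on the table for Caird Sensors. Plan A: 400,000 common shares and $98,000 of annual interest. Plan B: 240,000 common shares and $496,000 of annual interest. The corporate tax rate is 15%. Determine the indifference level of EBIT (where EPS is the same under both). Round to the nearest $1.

Set EPS_A = EPS_B: (EBIT − $98,000)(1 − 0.15) ÷ 400,000 = (EBIT − $496,000)(1 − 0.15) ÷ 240,000.
The (1 − t) factor cancels: (EBIT − 98,000) × 240,000 = (EBIT − 496,000) × 400,000.
Solving, EBIT = (496,000·400,000 − 98,000·240,000) / (400,000 − 240,000) = 174,880,000,000 / 160,000 = 1,093,000.00.

$1,093,000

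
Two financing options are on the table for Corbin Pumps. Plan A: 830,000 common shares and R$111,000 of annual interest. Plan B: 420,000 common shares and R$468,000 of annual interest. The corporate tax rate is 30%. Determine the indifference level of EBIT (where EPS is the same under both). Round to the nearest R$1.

At indifference, (EBIT − 111,000)(1 − t)/830,000 = (EBIT − 468,000)(1 − t)/420,000.
Cancelling (1 − t) and cross-multiplying: 420,000·(EBIT − 111,000) = 830,000·(EBIT − 468,000).
EBIT × (830,000 − 420,000) = 468,000 × 830,000 − 111,000 × 420,000 = 341,820,000,000, so EBIT = 341,820,000,000 ÷ 410,000 = 833,707.32.

R$833,707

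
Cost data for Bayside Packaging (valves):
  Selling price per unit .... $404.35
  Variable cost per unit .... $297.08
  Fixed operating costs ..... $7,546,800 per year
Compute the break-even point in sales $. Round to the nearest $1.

$28,447,363

Contribution margin per unit = $404.35 − $297.08 = $107.27, a CM ratio of $107.27 ÷ $404.35 = 0.2653.
Break-even sales = FC ÷ CM ratio = $7,546,800 × $404.35 / $107.27 = $28,447,363.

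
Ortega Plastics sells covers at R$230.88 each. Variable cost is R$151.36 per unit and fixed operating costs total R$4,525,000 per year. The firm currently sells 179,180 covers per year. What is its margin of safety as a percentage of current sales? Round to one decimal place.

Contribution margin per unit = R$230.88 − R$151.36 = R$79.52. Break-even units = R$4,525,000 ÷ R$79.52 = 56,903.92; break-even revenue = 56,903.92 × R$230.88 = R$13,137,977.87.
Current sales = 179,180 × R$230.88 = R$41,369,078.40.
Margin of safety = (R$41,369,078.40 − R$13,137,977.87) ÷ R$41,369,078.40 = 68.2%.

68.2%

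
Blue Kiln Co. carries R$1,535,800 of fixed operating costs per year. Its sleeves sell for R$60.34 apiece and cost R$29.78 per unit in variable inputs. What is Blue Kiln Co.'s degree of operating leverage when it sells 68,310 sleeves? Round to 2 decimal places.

Total contribution margin = 68,310 × R$30.56 = R$2,087,553.60.
EBIT = R$2,087,553.60 − R$1,535,800 = R$551,753.60.
Degree of operating leverage = R$2,087,553.60 / R$551,753.60 = 3.7835.

3.78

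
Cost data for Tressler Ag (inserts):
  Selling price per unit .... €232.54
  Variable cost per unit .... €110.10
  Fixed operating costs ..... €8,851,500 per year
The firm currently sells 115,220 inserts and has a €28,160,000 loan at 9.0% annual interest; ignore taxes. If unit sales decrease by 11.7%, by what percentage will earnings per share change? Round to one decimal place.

Contribution at this volume is 115,220 × €122.44 = €14,107,536.80.
Subtracting fixed costs: EBIT = €14,107,536.80 − €8,851,500 = €5,256,036.80.
Interest = €2,534,400.00, so EBIT − I = €2,721,636.80.
DCL = total CM / (EBIT − I) = €14,107,536.80 / €2,721,636.80 = 5.1835.
%ΔEPS = DCL × %ΔSales = 5.1835 × -11.7% = -60.6%.

-60.6%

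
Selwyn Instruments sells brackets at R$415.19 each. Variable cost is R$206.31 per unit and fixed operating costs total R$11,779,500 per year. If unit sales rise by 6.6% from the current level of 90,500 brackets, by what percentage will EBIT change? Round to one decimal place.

Contribution at this volume is 90,500 × R$208.88 = R$18,903,640.00.
Subtracting fixed costs: EBIT = R$18,903,640.00 − R$11,779,500 = R$7,124,140.00.
Degree of operating leverage = R$18,903,640.00 / R$7,124,140.00 = 2.6535.
So EBIT moves 2.6535 × (+6.6%) = +17.5%.

+17.5%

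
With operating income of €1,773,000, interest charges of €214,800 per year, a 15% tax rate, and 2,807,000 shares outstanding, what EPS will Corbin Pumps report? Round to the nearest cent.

€0.47

Interest = €214,800.00, so EBT = €1,773,000 − €214,800.00 = €1,558,200.00.
After tax at 15%: net income = €1,558,200.00 × 0.85 = €1,324,470.00.
EPS = €1,324,470.00 ÷ 2,807,000 = €0.47.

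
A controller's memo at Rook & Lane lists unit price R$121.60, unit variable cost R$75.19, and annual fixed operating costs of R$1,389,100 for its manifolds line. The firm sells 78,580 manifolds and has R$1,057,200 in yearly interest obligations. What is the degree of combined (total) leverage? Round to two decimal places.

At 78,580 units, contribution = 78,580 × R$46.41 = R$3,646,897.80.
Subtracting fixed costs: EBIT = R$3,646,897.80 − R$1,389,100 = R$2,257,797.80. Interest = R$1,057,200.00, so EBIT − I = R$1,200,597.80.
DCL = contribution ÷ (EBIT − I) = R$3,646,897.80 ÷ R$1,200,597.80 = 3.0376.

3.04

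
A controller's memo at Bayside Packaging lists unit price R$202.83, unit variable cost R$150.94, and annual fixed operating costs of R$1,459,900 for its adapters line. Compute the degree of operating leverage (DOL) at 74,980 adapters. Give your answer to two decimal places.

1.60

Contribution at this volume is 74,980 × R$51.89 = R$3,890,712.20.
Operating income = contribution − fixed costs = R$3,890,712.20 − R$1,459,900 = R$2,430,812.20.
DOL = contribution ÷ EBIT = R$3,890,712.20 ÷ R$2,430,812.20 = 1.6006.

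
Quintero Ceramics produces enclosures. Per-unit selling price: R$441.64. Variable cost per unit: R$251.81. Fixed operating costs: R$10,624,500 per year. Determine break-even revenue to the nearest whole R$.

R$24,717,928

CM per unit = R$441.64 − R$251.81 = R$189.83; CM ratio = R$189.83 / R$441.64 = 0.4298.
Break-even sales = FC ÷ CM ratio = R$10,624,500 × R$441.64 / R$189.83 = R$24,717,928.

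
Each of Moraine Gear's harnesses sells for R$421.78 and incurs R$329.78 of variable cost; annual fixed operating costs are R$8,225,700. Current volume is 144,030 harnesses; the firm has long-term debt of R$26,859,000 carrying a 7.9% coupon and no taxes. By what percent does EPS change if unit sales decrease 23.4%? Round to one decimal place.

-106.8%

Total contribution margin = 144,030 × R$92.00 = R$13,250,760.00.
Operating income = contribution − fixed costs = R$13,250,760.00 − R$8,225,700 = R$5,025,060.00.
After interest of R$2,121,861.00, pre-tax earnings = R$2,903,199.00.
DCL = total CM / (EBIT − I) = R$13,250,760.00 / R$2,903,199.00 = 4.5642.
%ΔEPS = DCL × %ΔSales = 4.5642 × -23.4% = -106.8%.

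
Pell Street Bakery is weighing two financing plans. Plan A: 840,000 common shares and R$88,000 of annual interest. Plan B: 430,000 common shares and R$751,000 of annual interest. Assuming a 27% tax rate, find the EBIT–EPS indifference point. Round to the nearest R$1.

Set EPS_A = EPS_B: (EBIT − R$88,000)(1 − 0.27) ÷ 840,000 = (EBIT − R$751,000)(1 − 0.27) ÷ 430,000.
The (1 − t) factor cancels: (EBIT − 88,000) × 430,000 = (EBIT − 751,000) × 840,000.
Solving, EBIT = (751,000·840,000 − 88,000·430,000) / (840,000 − 430,000) = 593,000,000,000 / 410,000 = 1,446,341.46.

R$1,446,341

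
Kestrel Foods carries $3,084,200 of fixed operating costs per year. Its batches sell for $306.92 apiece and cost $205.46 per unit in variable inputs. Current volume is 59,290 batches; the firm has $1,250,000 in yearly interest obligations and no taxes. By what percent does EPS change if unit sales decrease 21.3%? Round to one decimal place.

-76.2%

At 59,290 units, contribution = 59,290 × $101.46 = $6,015,563.40.
Subtracting fixed costs: EBIT = $6,015,563.40 − $3,084,200 = $2,931,363.40.
Interest = $1,250,000.00, so EBIT − I = $1,681,363.40.
DCL = total CM / (EBIT − I) = $6,015,563.40 / $1,681,363.40 = 3.5778.
%ΔEPS = DCL × %ΔSales = 3.5778 × -21.3% = -76.2%.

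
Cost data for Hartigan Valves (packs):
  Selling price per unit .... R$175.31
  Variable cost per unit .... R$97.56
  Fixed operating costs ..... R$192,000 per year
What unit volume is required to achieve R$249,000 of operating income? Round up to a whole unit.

5,673 packs

Unit CM = price − variable cost = R$175.31 − R$97.56 = R$77.75.
Units = (FC + target) / CM = (R$192,000 + R$249,000) / R$77.75 = 5,672.03, so 5,673 packs.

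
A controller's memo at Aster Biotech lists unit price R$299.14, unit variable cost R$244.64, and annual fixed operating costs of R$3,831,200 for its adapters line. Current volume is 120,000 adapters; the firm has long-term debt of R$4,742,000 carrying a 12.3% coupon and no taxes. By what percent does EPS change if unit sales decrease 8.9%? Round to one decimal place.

Total contribution margin = 120,000 × R$54.50 = R$6,540,000.00.
Operating income = contribution − fixed costs = R$6,540,000.00 − R$3,831,200 = R$2,708,800.00.
Interest = R$583,266.00, so EBIT − I = R$2,125,534.00.
DCL = total CM / (EBIT − I) = R$6,540,000.00 / R$2,125,534.00 = 3.0769.
%ΔEPS = DCL × %ΔSales = 3.0769 × -8.9% = -27.4%.

-27.4%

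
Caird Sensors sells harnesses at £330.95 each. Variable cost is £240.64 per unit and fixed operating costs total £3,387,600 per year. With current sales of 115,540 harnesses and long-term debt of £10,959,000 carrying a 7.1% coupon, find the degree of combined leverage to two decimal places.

At 115,540 units, contribution = 115,540 × £90.31 = £10,434,417.40.
Subtracting fixed costs: EBIT = £10,434,417.40 − £3,387,600 = £7,046,817.40. Interest = £778,089.00.
DOL = £10,434,417.40 ÷ £7,046,817.40 = 1.4807; DFL = £7,046,817.40 ÷ £6,268,728.40 = 1.1241.
DCL = DOL × DFL = 1.4807 × 1.1241 = 1.6645.

1.66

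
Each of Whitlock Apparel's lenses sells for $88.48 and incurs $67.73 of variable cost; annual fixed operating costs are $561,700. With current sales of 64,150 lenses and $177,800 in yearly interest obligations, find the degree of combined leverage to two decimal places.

2.25

Total contribution margin = 64,150 × $20.75 = $1,331,112.50.
EBIT = $1,331,112.50 − $561,700 = $769,412.50. Interest = $177,800.00.
DOL = $1,331,112.50 ÷ $769,412.50 = 1.7300; DFL = $769,412.50 ÷ $591,612.50 = 1.3005.
DCL = DOL × DFL = 1.7300 × 1.3005 = 2.2499.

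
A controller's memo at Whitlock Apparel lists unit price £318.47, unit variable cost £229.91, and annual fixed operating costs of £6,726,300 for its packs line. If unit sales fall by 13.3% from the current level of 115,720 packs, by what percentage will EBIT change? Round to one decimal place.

-38.7%

Total contribution margin = 115,720 × £88.56 = £10,248,163.20.
EBIT = £10,248,163.20 − £6,726,300 = £3,521,863.20.
So DOL = total CM / EBIT = £10,248,163.20 / £3,521,863.20 = 2.9099.
So EBIT moves 2.9099 × (-13.3%) = -38.7%.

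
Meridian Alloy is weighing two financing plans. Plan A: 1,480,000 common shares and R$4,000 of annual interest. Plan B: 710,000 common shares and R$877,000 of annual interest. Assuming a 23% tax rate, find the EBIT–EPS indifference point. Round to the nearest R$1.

R$1,681,974

At indifference, (EBIT − 4,000)(1 − t)/1,480,000 = (EBIT − 877,000)(1 − t)/710,000.
Cancelling (1 − t) and cross-multiplying: 710,000·(EBIT − 4,000) = 1,480,000·(EBIT − 877,000).
Solving, EBIT = (877,000·1,480,000 − 4,000·710,000) / (1,480,000 − 710,000) = 1,295,120,000,000 / 770,000 = 1,681,974.03.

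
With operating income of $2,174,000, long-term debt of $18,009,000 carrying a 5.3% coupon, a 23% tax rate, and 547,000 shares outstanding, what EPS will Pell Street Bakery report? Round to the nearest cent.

Pre-tax income = $2,174,000 − $954,477.00 = $1,219,523.00.
Net income = $1,219,523.00 × (1 − 0.23) = $939,032.71.
Per share: $939,032.71 / 547,000 shares = $1.72.

$1.72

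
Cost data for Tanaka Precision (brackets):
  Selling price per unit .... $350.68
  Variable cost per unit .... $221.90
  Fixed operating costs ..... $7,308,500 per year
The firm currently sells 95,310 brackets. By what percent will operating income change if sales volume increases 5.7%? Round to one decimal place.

At 95,310 units, contribution = 95,310 × $128.78 = $12,274,021.80.
EBIT = $12,274,021.80 − $7,308,500 = $4,965,521.80.
DOL = contribution ÷ EBIT = $12,274,021.80 ÷ $4,965,521.80 = 2.4718.
Operating income changes by 2.4718 × +5.7% = +14.1%.

+14.1%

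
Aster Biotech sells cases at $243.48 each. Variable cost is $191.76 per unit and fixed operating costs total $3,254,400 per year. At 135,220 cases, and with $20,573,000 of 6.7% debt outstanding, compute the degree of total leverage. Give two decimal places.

At 135,220 units, contribution = 135,220 × $51.72 = $6,993,578.40.
Operating income = contribution − fixed costs = $6,993,578.40 − $3,254,400 = $3,739,178.40. Interest = $1,378,391.00.
DOL = $6,993,578.40 ÷ $3,739,178.40 = 1.8704; DFL = $3,739,178.40 ÷ $2,360,787.40 = 1.5839.
Combined leverage = 1.8704 × 1.5839 = 2.9625.

2.96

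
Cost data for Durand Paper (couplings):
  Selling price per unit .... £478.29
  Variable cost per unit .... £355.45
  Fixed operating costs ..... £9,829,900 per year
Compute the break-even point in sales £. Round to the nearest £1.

Contribution margin per unit = £478.29 − £355.45 = £122.84, a CM ratio of £122.84 ÷ £478.29 = 0.2568.
Break-even revenue = fixed costs × price ÷ CM = £9,829,900 × £478.29 ÷ £122.84 = £38,273,713.

£38,273,713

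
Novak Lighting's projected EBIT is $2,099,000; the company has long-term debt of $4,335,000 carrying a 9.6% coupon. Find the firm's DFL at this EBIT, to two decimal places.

Interest = $416,160.00.
Degree of financial leverage = EBIT / (EBIT − interest) = $2,099,000 / $1,682,840.00 = 1.2473.

1.25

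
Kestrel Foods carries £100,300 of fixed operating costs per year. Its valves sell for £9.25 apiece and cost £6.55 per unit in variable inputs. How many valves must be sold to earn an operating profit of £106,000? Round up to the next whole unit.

76,408 valves

Contribution margin per unit = £9.25 − £6.55 = £2.70.
Need Q such that Q × £2.70 − £100,300 = £106,000, i.e. Q = £206,300 / £2.70 = 76,407.41 → 76,408.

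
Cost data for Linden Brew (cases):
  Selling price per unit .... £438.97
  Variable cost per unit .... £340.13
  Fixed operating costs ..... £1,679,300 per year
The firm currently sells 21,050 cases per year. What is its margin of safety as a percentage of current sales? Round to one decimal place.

19.3%

Contribution margin per unit = £438.97 − £340.13 = £98.84. Break-even units = £1,679,300 ÷ £98.84 = 16,990.08; break-even revenue = 16,990.08 × £438.97 = £7,458,137.61.
Current sales = 21,050 × £438.97 = £9,240,318.50.
Margin of safety = (£9,240,318.50 − £7,458,137.61) ÷ £9,240,318.50 = 19.3%.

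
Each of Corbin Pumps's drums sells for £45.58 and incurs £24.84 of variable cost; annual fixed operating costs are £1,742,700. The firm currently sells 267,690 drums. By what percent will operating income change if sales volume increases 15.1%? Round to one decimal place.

Contribution at this volume is 267,690 × £20.74 = £5,551,890.60.
Subtracting fixed costs: EBIT = £5,551,890.60 − £1,742,700 = £3,809,190.60.
So DOL = total CM / EBIT = £5,551,890.60 / £3,809,190.60 = 1.4575.
%ΔEBIT = DOL × %ΔSales = 1.4575 × +15.1% = +22.0%.

+22.0%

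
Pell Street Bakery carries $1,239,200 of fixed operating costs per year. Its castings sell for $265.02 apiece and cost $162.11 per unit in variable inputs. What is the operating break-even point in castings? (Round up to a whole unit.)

Each unit contributes $265.02 − $162.11 = $102.91.
Break-even Q = $1,239,200 / $102.91 = 12,041.59 → 12,042 castings.

12,042 castings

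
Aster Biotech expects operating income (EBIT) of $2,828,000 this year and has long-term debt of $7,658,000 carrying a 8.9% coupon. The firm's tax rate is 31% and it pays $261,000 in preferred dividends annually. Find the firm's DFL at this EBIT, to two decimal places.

Annual interest charges come to $681,562.00.
Preferred dividends grossed up pre-tax: $261,000 / (1 − 0.31) = $378,260.87.
DFL = EBIT ÷ [EBIT − I − D_p/(1−t)] = $2,828,000 ÷ [$2,828,000 − $681,562.00 − $378,260.87] = $2,828,000 ÷ $1,768,177.13 = 1.5994.

1.60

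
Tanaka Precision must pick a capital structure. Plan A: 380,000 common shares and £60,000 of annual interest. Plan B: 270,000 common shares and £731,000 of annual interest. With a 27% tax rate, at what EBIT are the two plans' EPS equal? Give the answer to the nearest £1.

£2,378,000

At indifference, (EBIT − 60,000)(1 − t)/380,000 = (EBIT − 731,000)(1 − t)/270,000.
Cancelling (1 − t) and cross-multiplying: 270,000·(EBIT − 60,000) = 380,000·(EBIT − 731,000).
EBIT × (380,000 − 270,000) = 731,000 × 380,000 − 60,000 × 270,000 = 261,580,000,000, so EBIT = 261,580,000,000 ÷ 110,000 = 2,378,000.00.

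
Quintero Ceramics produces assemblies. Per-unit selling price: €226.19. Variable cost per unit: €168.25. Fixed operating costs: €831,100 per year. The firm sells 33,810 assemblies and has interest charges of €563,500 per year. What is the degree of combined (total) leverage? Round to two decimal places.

At 33,810 units, contribution = 33,810 × €57.94 = €1,958,951.40.
EBIT = €1,958,951.40 − €831,100 = €1,127,851.40. Interest = €563,500.00.
DOL = €1,958,951.40 ÷ €1,127,851.40 = 1.7369; DFL = €1,127,851.40 ÷ €564,351.40 = 1.9985.
Combined leverage = 1.7369 × 1.9985 = 3.4712.

3.47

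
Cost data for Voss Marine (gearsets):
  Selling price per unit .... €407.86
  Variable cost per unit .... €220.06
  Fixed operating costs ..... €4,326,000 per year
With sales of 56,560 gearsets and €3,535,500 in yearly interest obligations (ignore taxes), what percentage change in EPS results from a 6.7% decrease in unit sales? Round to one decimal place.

-25.8%

Total contribution margin = 56,560 × €187.80 = €10,621,968.00.
Operating income = contribution − fixed costs = €10,621,968.00 − €4,326,000 = €6,295,968.00.
Interest = €3,535,500.00, so EBIT − I = €2,760,468.00.
DCL = total CM / (EBIT − I) = €10,621,968.00 / €2,760,468.00 = 3.8479.
EPS therefore changes by 3.8479 × (-6.7%) = -25.8%.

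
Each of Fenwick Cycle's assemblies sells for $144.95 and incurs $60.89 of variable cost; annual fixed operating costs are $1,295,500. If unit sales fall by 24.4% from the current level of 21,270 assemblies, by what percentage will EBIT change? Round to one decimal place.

Contribution at this volume is 21,270 × $84.06 = $1,787,956.20.
EBIT = $1,787,956.20 − $1,295,500 = $492,456.20.
Degree of operating leverage = $1,787,956.20 / $492,456.20 = 3.6307.
Operating income changes by 3.6307 × -24.4% = -88.6%.

-88.6%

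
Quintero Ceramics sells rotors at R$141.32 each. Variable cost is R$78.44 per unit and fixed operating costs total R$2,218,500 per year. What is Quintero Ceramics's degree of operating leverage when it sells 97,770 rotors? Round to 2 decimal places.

1.56

Contribution at this volume is 97,770 × R$62.88 = R$6,147,777.60.
EBIT = R$6,147,777.60 − R$2,218,500 = R$3,929,277.60.
So DOL = total CM / EBIT = R$6,147,777.60 / R$3,929,277.60 = 1.5646.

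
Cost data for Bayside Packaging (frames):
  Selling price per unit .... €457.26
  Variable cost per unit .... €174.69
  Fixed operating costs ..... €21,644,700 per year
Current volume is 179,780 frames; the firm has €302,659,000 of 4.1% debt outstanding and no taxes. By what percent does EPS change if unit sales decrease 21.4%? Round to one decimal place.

-64.9%

Contribution at this volume is 179,780 × €282.57 = €50,800,434.60.
Operating income = contribution − fixed costs = €50,800,434.60 − €21,644,700 = €29,155,734.60.
Interest = €12,409,019.00, so EBIT − I = €16,746,715.60.
Degree of combined leverage = contribution ÷ (EBIT − I) = €50,800,434.60 ÷ €16,746,715.60 = 3.0335.
%ΔEPS = DCL × %ΔSales = 3.0335 × -21.4% = -64.9%.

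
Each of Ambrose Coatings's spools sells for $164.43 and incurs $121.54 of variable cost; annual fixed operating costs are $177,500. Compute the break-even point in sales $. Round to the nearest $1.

$680,493

CM per unit = $164.43 − $121.54 = $42.89; CM ratio = $42.89 / $164.43 = 0.2608.
Break-even revenue = fixed costs × price ÷ CM = $177,500 × $164.43 ÷ $42.89 = $680,493.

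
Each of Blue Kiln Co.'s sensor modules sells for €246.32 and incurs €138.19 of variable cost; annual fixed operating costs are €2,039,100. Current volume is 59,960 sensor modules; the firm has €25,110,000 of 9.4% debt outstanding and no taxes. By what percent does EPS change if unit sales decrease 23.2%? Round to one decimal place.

-72.2%

At 59,960 units, contribution = 59,960 × €108.13 = €6,483,474.80.
Operating income = contribution − fixed costs = €6,483,474.80 − €2,039,100 = €4,444,374.80.
After interest of €2,360,340.00, pre-tax earnings = €2,084,034.80.
DCL = total CM / (EBIT − I) = €6,483,474.80 / €2,084,034.80 = 3.1110.
EPS therefore changes by 3.1110 × (-23.2%) = -72.2%.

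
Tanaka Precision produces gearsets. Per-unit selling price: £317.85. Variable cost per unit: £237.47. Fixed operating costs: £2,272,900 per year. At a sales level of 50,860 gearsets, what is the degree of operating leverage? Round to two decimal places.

2.25

Contribution at this volume is 50,860 × £80.38 = £4,088,126.80.
Subtracting fixed costs: EBIT = £4,088,126.80 − £2,272,900 = £1,815,226.80.
Degree of operating leverage = £4,088,126.80 / £1,815,226.80 = 2.2521.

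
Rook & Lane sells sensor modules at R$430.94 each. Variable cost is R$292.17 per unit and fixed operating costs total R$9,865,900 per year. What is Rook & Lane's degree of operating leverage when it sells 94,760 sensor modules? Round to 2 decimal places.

4.00

Contribution at this volume is 94,760 × R$138.77 = R$13,149,845.20.
Subtracting fixed costs: EBIT = R$13,149,845.20 − R$9,865,900 = R$3,283,945.20.
So DOL = total CM / EBIT = R$13,149,845.20 / R$3,283,945.20 = 4.0043.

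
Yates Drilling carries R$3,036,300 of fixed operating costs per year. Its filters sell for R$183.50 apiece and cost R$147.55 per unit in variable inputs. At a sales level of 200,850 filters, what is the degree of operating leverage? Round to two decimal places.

1.73

Contribution at this volume is 200,850 × R$35.95 = R$7,220,557.50.
Operating income = contribution − fixed costs = R$7,220,557.50 − R$3,036,300 = R$4,184,257.50.
DOL = contribution ÷ EBIT = R$7,220,557.50 ÷ R$4,184,257.50 = 1.7256.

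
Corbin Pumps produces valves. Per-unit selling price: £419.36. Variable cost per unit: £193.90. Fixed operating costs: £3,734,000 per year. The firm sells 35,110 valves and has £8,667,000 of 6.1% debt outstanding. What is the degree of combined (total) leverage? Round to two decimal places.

2.17

Total contribution margin = 35,110 × £225.46 = £7,915,900.60.
Subtracting fixed costs: EBIT = £7,915,900.60 − £3,734,000 = £4,181,900.60. Interest = £528,687.00.
DOL = £7,915,900.60 ÷ £4,181,900.60 = 1.8929; DFL = £4,181,900.60 ÷ £3,653,213.60 = 1.1447.
Combined leverage = 1.8929 × 1.1447 = 2.1668.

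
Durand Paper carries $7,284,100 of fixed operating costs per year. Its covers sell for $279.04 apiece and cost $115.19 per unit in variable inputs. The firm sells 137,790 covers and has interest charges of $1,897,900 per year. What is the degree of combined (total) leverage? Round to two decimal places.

At 137,790 units, contribution = 137,790 × $163.85 = $22,576,891.50.
Operating income = contribution − fixed costs = $22,576,891.50 − $7,284,100 = $15,292,791.50. Interest = $1,897,900.00, so EBIT − I = $13,394,891.50.
Degree of total leverage = total CM / (EBIT − interest) = $22,576,891.50 / $13,394,891.50 = 1.6855.

1.69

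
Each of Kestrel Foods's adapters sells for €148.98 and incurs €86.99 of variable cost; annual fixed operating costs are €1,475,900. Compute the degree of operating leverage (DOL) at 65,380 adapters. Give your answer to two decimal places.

1.57

Contribution at this volume is 65,380 × €61.99 = €4,052,906.20.
Operating income = contribution − fixed costs = €4,052,906.20 − €1,475,900 = €2,577,006.20.
Degree of operating leverage = €4,052,906.20 / €2,577,006.20 = 1.5727.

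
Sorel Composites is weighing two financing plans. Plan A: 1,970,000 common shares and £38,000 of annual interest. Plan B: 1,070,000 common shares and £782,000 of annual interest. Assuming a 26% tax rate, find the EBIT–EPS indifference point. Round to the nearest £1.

Set EPS_A = EPS_B: (EBIT − £38,000)(1 − 0.26) ÷ 1,970,000 = (EBIT − £782,000)(1 − 0.26) ÷ 1,070,000.
Cancelling (1 − t) and cross-multiplying: 1,070,000·(EBIT − 38,000) = 1,970,000·(EBIT − 782,000).
Solving, EBIT = (782,000·1,970,000 − 38,000·1,070,000) / (1,970,000 − 1,070,000) = 1,499,880,000,000 / 900,000 = 1,666,533.33.

£1,666,533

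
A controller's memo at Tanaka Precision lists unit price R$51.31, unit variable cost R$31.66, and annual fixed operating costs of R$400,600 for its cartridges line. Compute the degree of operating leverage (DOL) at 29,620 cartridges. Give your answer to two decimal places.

Total contribution margin = 29,620 × R$19.65 = R$582,033.00.
EBIT = R$582,033.00 − R$400,600 = R$181,433.00.
So DOL = total CM / EBIT = R$582,033.00 / R$181,433.00 = 3.2080.

3.21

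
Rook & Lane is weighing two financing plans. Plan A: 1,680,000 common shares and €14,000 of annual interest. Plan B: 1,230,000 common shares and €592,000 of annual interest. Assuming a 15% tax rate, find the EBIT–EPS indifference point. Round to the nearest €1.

At indifference, (EBIT − 14,000)(1 − t)/1,680,000 = (EBIT − 592,000)(1 − t)/1,230,000.
The (1 − t) factor cancels: (EBIT − 14,000) × 1,230,000 = (EBIT − 592,000) × 1,680,000.
EBIT × (1,680,000 − 1,230,000) = 592,000 × 1,680,000 − 14,000 × 1,230,000 = 977,340,000,000, so EBIT = 977,340,000,000 ÷ 450,000 = 2,171,866.67.

€2,171,867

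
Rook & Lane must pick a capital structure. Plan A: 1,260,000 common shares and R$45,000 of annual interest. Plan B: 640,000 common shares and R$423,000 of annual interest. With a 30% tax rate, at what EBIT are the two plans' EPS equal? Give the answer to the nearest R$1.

R$813,194

At indifference, (EBIT − 45,000)(1 − t)/1,260,000 = (EBIT − 423,000)(1 − t)/640,000.
The (1 − t) factor cancels: (EBIT − 45,000) × 640,000 = (EBIT − 423,000) × 1,260,000.
Solving, EBIT = (423,000·1,260,000 − 45,000·640,000) / (1,260,000 − 640,000) = 504,180,000,000 / 620,000 = 813,193.55.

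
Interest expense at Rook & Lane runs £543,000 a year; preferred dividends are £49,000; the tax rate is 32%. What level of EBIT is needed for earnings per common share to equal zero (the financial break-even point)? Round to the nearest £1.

Grossing the preferred dividend up to pre-tax terms: £49,000 / (1 − 0.32) = £72,058.82.
EPS = 0 when EBIT covers interest plus the pre-tax preferred burden: £543,000 + £72,058.82 = £615,058.82.

£615,059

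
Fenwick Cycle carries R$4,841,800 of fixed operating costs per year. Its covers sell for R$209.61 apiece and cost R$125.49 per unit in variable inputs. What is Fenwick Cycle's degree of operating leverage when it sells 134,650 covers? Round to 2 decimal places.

Contribution at this volume is 134,650 × R$84.12 = R$11,326,758.00.
EBIT = R$11,326,758.00 − R$4,841,800 = R$6,484,958.00.
DOL = contribution ÷ EBIT = R$11,326,758.00 ÷ R$6,484,958.00 = 1.7466.

1.75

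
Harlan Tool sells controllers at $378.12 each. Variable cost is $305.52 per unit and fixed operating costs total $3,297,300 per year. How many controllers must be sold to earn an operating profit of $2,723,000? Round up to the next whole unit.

82,925 controllers

Unit CM = price − variable cost = $378.12 − $305.52 = $72.60.
Need Q such that Q × $72.60 − $3,297,300 = $2,723,000, i.e. Q = $6,020,300 / $72.60 = 82,924.24 → 82,925.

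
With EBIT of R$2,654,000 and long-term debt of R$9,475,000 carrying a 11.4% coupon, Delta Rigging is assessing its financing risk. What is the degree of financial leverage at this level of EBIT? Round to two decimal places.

Interest = R$1,080,150.00.
Degree of financial leverage = EBIT / (EBIT − interest) = R$2,654,000 / R$1,573,850.00 = 1.6863.

1.69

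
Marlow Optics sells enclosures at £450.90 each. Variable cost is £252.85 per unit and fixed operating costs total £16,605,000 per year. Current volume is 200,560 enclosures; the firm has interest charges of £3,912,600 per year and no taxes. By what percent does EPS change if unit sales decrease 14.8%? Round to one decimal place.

-30.6%

Total contribution margin = 200,560 × £198.05 = £39,720,908.00.
EBIT = £39,720,908.00 − £16,605,000 = £23,115,908.00.
After interest of £3,912,600.00, pre-tax earnings = £19,203,308.00.
DCL = total CM / (EBIT − I) = £39,720,908.00 / £19,203,308.00 = 2.0684.
%ΔEPS = DCL × %ΔSales = 2.0684 × -14.8% = -30.6%.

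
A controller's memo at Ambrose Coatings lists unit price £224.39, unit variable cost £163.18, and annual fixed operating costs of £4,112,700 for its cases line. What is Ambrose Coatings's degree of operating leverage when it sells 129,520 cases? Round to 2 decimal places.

2.08

At 129,520 units, contribution = 129,520 × £61.21 = £7,927,919.20.
Operating income = contribution − fixed costs = £7,927,919.20 − £4,112,700 = £3,815,219.20.
DOL = contribution ÷ EBIT = £7,927,919.20 ÷ £3,815,219.20 = 2.0780.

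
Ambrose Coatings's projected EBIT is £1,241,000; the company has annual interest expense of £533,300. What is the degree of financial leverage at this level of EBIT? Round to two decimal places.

1.75

Annual interest charges come to £533,300.00.
DFL = EBIT ÷ (EBIT − I) = £1,241,000 ÷ (£1,241,000 − £533,300.00) = £1,241,000 ÷ £707,700.00 = 1.7536.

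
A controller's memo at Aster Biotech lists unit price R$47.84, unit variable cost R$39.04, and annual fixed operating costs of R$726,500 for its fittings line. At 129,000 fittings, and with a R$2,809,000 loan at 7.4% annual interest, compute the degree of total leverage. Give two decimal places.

Contribution at this volume is 129,000 × R$8.80 = R$1,135,200.00.
Subtracting fixed costs: EBIT = R$1,135,200.00 − R$726,500 = R$408,700.00. Interest = R$207,866.00.
DOL = R$1,135,200.00 ÷ R$408,700.00 = 2.7776; DFL = R$408,700.00 ÷ R$200,834.00 = 2.0350.
DCL = DOL × DFL = 2.7776 × 2.0350 = 5.6524.

5.65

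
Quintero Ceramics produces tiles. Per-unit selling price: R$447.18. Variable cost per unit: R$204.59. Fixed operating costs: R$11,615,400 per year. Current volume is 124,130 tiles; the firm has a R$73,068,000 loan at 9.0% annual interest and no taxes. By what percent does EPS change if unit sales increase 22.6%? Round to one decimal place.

+57.1%

Contribution at this volume is 124,130 × R$242.59 = R$30,112,696.70.
Subtracting fixed costs: EBIT = R$30,112,696.70 − R$11,615,400 = R$18,497,296.70.
Interest = R$6,576,120.00, so EBIT − I = R$11,921,176.70.
DCL = total CM / (EBIT − I) = R$30,112,696.70 / R$11,921,176.70 = 2.5260.
%ΔEPS = DCL × %ΔSales = 2.5260 × +22.6% = +57.1%.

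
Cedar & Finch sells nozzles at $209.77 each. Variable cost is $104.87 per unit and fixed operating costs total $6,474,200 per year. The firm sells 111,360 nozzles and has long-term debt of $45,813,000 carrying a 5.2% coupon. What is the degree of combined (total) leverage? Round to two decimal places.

4.13

Contribution at this volume is 111,360 × $104.90 = $11,681,664.00.
Operating income = contribution − fixed costs = $11,681,664.00 − $6,474,200 = $5,207,464.00. Interest = $2,382,276.00.
DOL = $11,681,664.00 ÷ $5,207,464.00 = 2.2433; DFL = $5,207,464.00 ÷ $2,825,188.00 = 1.8432.
DCL = DOL × DFL = 2.2433 × 1.8432 = 4.1349.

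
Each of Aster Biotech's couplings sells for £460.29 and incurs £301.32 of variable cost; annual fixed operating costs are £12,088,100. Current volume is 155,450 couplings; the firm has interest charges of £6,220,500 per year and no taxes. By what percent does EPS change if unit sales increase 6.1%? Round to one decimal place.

Total contribution margin = 155,450 × £158.97 = £24,711,886.50.
Subtracting fixed costs: EBIT = £24,711,886.50 − £12,088,100 = £12,623,786.50.
After interest of £6,220,500.00, pre-tax earnings = £6,403,286.50.
DCL = total CM / (EBIT − I) = £24,711,886.50 / £6,403,286.50 = 3.8593.
EPS therefore changes by 3.8593 × (+6.1%) = +23.5%.

+23.5%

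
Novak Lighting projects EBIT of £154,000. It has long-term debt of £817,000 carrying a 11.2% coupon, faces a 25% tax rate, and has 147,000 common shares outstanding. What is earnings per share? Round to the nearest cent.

£0.32

Pre-tax income = £154,000 − £91,504.00 = £62,496.00.
After tax at 25%: net income = £62,496.00 × 0.75 = £46,872.00.
Per share: £46,872.00 / 147,000 shares = £0.32.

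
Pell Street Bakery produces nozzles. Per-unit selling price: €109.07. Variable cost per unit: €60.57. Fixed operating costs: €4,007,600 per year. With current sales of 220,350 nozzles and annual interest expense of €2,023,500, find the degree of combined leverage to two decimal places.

2.30

At 220,350 units, contribution = 220,350 × €48.50 = €10,686,975.00.
Operating income = contribution − fixed costs = €10,686,975.00 − €4,007,600 = €6,679,375.00. Interest = €2,023,500.00.
DOL = €10,686,975.00 ÷ €6,679,375.00 = 1.6000; DFL = €6,679,375.00 ÷ €4,655,875.00 = 1.4346.
Combined leverage = 1.6000 × 1.4346 = 2.2954.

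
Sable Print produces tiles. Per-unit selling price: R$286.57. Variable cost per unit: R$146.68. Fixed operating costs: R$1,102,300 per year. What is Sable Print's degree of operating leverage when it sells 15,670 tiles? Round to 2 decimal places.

2.01

Total contribution margin = 15,670 × R$139.89 = R$2,192,076.30.
Operating income = contribution − fixed costs = R$2,192,076.30 − R$1,102,300 = R$1,089,776.30.
DOL = contribution ÷ EBIT = R$2,192,076.30 ÷ R$1,089,776.30 = 2.0115.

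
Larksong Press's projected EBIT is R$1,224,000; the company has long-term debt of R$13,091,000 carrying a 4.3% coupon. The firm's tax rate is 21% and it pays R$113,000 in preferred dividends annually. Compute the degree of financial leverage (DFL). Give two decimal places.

Interest = R$562,913.00.
Preferred dividends grossed up pre-tax: R$113,000 / (1 − 0.21) = R$143,037.97.
DFL = EBIT ÷ [EBIT − I − D_p/(1−t)] = R$1,224,000 ÷ [R$1,224,000 − R$562,913.00 − R$143,037.97] = R$1,224,000 ÷ R$518,049.03 = 2.3627.

2.36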